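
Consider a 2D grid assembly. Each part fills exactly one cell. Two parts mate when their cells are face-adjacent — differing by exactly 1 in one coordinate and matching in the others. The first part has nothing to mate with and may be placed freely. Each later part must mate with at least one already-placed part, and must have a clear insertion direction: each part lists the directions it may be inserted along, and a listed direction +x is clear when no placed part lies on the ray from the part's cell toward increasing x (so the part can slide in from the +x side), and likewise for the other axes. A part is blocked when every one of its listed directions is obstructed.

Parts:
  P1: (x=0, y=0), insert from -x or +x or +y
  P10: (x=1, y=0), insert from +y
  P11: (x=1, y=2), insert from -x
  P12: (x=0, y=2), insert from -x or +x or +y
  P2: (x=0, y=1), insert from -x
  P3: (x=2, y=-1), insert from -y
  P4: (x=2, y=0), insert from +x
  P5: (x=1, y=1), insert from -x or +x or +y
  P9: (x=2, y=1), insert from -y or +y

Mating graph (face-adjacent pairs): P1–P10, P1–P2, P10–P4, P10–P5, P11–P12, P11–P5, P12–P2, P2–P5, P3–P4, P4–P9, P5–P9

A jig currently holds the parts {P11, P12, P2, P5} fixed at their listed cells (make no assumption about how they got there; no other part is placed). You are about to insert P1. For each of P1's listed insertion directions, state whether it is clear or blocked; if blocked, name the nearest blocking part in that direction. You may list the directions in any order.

-x: ray from P1(0, 0) has no placed part ⇒ clear
+x: ray from P1(0, 0) has no placed part ⇒ clear
+y: nearest on ray is P2@(0, 1) ⇒ blocked

+x: clear; +y: blocked by P2; -x: clear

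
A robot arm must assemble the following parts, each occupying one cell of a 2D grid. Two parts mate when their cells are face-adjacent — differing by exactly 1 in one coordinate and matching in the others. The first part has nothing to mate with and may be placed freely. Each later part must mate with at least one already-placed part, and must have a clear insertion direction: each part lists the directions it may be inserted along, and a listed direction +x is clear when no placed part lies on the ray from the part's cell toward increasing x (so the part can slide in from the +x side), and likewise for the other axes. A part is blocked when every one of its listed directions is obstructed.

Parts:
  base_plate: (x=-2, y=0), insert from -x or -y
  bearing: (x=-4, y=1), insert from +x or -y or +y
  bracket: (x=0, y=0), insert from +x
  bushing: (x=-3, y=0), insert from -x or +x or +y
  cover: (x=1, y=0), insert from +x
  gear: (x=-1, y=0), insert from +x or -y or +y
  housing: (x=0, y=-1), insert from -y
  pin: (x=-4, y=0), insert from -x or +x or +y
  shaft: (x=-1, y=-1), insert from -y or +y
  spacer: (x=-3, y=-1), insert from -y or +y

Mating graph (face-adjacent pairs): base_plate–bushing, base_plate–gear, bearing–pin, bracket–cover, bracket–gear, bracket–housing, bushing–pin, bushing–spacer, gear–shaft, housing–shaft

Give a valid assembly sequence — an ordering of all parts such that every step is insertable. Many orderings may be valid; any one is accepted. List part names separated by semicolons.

shaft; housing; bracket; cover; gear; base_plate; bushing; spacer; pin; bearing

1. shaft@(-1, -1) [-y clear] — {shaft}
2. housing@(0, -1) [-y clear] — {housing, shaft}
3. bracket@(0, 0) [+x clear] — {bracket, housing, shaft}
4. cover@(1, 0) [+x clear] — {bracket, cover, housing, shaft}
5. gear@(-1, 0) [+y clear] — {bracket, cover, gear, housing, shaft}
6. base_plate@(-2, 0) [-x clear] — {base_plate, bracket, cover, gear, housing, shaft}
7. bushing@(-3, 0) [-x clear] — {base_plate, bracket, bushing, cover, gear, housing, shaft}
8. spacer@(-3, -1) [-y clear] — {base_plate, bracket, bushing, cover, gear, housing, shaft, spacer}
9. pin@(-4, 0) [-x clear] — {base_plate, bracket, bushing, cover, gear, housing, pin, shaft, spacer}
10. bearing@(-4, 1) [+x clear] — {base_plate, bearing, bracket, bushing, cover, gear, housing, pin, shaft, spacer}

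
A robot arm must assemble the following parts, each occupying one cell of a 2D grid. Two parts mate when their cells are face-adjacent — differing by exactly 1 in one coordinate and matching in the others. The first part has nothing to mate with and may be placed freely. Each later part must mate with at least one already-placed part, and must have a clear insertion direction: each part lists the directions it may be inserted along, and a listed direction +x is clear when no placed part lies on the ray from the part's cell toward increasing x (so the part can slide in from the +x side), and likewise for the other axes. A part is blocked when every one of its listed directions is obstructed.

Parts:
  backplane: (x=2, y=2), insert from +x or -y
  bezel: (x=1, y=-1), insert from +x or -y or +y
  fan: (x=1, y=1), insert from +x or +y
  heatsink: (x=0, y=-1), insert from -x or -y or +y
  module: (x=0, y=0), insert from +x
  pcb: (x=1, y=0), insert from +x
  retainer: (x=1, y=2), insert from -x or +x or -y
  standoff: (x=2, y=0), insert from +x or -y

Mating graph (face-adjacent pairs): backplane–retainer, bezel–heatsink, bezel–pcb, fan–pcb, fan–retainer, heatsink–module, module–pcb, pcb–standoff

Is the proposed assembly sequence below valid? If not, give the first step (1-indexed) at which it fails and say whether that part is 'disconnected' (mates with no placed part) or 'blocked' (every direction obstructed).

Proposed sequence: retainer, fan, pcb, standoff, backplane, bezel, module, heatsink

Invalid at step 7 (blocked)

1. retainer@(1, 2) [-x clear] — {retainer}
2. fan@(1, 1) [+x clear] — {fan, retainer}
3. pcb@(1, 0) [+x clear] — {fan, pcb, retainer}
4. standoff@(2, 0) [+x clear] — {fan, pcb, retainer, standoff}
5. backplane@(2, 2) [+x clear] — {backplane, fan, pcb, retainer, standoff}
6. bezel@(1, -1) [+x clear] — {backplane, bezel, fan, pcb, retainer, standoff}
7. module@(0, 0) — +x all obstructed ⇒ blocked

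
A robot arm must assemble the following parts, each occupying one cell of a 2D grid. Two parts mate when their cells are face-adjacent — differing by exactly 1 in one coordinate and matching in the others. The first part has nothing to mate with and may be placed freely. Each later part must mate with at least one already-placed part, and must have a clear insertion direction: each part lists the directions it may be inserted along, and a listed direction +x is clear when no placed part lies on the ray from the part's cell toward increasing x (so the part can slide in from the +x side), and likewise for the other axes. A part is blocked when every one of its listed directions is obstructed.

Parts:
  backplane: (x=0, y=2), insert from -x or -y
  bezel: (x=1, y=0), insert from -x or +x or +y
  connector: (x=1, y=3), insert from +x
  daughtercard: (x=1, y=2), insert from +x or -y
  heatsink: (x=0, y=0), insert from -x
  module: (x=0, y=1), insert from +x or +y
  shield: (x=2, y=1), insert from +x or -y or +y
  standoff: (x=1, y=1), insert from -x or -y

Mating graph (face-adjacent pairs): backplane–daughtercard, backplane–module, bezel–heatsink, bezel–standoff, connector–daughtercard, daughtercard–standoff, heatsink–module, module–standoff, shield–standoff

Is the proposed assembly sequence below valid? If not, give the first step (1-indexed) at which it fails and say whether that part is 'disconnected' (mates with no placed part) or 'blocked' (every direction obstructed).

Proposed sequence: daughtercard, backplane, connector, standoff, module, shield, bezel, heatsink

Invalid at step 5 (blocked)

1. daughtercard@(1, 2) [+x clear] — {daughtercard}
2. backplane@(0, 2) [-x clear] — {backplane, daughtercard}
3. connector@(1, 3) [+x clear] — {backplane, connector, daughtercard}
4. standoff@(1, 1) [-x clear] — {backplane, connector, daughtercard, standoff}
5. module@(0, 1) — +x/+y all obstructed ⇒ blocked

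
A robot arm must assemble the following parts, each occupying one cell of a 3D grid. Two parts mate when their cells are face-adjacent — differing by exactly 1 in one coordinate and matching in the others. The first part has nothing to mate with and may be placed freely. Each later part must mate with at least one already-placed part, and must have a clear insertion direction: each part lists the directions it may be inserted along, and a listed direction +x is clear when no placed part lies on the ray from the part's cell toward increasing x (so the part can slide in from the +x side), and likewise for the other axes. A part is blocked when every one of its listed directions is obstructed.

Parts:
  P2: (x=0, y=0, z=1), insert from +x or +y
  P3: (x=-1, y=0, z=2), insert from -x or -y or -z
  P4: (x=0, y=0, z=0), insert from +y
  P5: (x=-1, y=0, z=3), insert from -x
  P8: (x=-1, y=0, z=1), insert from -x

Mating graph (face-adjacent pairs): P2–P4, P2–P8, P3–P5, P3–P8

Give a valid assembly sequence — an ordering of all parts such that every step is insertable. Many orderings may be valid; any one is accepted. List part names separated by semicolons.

1. P2@(0, 0, 1) [+x clear] — {P2}
2. P8@(-1, 0, 1) [-x clear] — {P2, P8}
3. P4@(0, 0, 0) [+y clear] — {P2, P4, P8}
4. P3@(-1, 0, 2) [-x clear] — {P2, P3, P4, P8}
5. P5@(-1, 0, 3) [-x clear] — {P2, P3, P4, P5, P8}

P2; P8; P4; P3; P5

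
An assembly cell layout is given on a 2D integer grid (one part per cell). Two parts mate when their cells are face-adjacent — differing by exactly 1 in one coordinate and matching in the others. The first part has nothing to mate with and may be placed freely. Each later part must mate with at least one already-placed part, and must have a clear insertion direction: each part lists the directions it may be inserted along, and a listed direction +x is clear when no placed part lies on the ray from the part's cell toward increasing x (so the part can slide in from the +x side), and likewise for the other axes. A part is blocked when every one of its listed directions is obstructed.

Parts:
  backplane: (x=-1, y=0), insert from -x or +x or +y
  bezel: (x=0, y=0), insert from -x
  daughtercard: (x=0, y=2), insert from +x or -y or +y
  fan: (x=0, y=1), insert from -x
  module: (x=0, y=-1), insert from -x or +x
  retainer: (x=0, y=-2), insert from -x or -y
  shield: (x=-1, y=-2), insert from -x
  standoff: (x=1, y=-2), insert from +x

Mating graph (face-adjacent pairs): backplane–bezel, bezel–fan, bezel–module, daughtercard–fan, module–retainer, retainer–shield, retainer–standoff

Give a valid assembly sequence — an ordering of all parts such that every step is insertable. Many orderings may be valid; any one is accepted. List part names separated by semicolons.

retainer; shield; module; standoff; bezel; backplane; fan; daughtercard

1. retainer@(0, -2) [-x clear] — {retainer}
2. shield@(-1, -2) [-x clear] — {retainer, shield}
3. module@(0, -1) [-x clear] — {module, retainer, shield}
4. standoff@(1, -2) [+x clear] — {module, retainer, shield, standoff}
5. bezel@(0, 0) [-x clear] — {bezel, module, retainer, shield, standoff}
6. backplane@(-1, 0) [-x clear] — {backplane, bezel, module, retainer, shield, standoff}
7. fan@(0, 1) [-x clear] — {backplane, bezel, fan, module, retainer, shield, standoff}
8. daughtercard@(0, 2) [+x clear] — {backplane, bezel, daughtercard, fan, module, retainer, shield, standoff}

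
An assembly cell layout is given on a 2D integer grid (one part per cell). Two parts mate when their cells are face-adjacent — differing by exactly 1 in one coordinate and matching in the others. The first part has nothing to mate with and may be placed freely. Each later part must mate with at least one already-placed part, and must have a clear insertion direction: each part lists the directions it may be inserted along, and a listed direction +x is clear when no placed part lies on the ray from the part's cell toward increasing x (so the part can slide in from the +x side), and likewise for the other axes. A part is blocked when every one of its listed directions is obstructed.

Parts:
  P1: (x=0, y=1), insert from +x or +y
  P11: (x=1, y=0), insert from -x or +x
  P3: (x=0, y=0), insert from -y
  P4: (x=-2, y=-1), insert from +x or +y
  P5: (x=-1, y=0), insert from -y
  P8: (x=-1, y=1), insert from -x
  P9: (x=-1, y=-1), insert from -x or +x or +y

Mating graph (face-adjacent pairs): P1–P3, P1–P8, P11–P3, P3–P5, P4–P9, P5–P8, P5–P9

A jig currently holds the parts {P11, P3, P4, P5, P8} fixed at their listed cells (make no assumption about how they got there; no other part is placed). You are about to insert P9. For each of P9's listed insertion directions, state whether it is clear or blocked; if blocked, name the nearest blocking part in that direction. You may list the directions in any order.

-x: nearest on ray is P4@(-2, -1) ⇒ blocked
+x: ray from P9(-1, -1) has no placed part ⇒ clear
+y: nearest on ray is P5@(-1, 0) ⇒ blocked

+x: clear; +y: blocked by P5; -x: blocked by P4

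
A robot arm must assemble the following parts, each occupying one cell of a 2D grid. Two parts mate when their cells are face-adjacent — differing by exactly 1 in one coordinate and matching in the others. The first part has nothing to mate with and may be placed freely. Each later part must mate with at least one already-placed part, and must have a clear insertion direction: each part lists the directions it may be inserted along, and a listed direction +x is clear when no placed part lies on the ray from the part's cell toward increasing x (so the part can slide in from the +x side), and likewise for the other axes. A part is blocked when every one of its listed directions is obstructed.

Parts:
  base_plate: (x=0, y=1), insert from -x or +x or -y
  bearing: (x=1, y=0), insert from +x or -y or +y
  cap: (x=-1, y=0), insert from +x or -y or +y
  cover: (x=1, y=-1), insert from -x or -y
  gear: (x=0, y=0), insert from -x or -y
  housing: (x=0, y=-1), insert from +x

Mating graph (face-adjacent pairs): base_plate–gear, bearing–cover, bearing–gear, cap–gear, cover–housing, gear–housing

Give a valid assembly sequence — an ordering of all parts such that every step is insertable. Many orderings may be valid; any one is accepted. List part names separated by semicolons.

cap; gear; housing; base_plate; cover; bearing

1. cap@(-1, 0) [+x clear] — {cap}
2. gear@(0, 0) [-y clear] — {cap, gear}
3. housing@(0, -1) [+x clear] — {cap, gear, housing}
4. base_plate@(0, 1) [-x clear] — {base_plate, cap, gear, housing}
5. cover@(1, -1) [-y clear] — {base_plate, cap, cover, gear, housing}
6. bearing@(1, 0) [+x clear] — {base_plate, bearing, cap, cover, gear, housing}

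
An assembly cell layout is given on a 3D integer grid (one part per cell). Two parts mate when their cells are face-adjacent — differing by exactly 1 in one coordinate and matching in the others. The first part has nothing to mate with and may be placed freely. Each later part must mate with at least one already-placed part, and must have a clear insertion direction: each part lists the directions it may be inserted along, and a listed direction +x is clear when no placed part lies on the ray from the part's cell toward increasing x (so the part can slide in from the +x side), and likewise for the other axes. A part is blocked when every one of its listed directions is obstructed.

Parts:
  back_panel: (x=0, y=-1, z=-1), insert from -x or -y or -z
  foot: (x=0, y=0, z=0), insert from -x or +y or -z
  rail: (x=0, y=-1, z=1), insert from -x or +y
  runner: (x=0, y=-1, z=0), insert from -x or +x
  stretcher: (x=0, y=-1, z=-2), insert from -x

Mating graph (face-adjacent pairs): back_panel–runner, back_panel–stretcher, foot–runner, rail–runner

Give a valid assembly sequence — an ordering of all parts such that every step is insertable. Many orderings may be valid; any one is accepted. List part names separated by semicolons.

1. back_panel@(0, -1, -1) [-x clear] — {back_panel}
2. stretcher@(0, -1, -2) [-x clear] — {back_panel, stretcher}
3. runner@(0, -1, 0) [-x clear] — {back_panel, runner, stretcher}
4. rail@(0, -1, 1) [-x clear] — {back_panel, rail, runner, stretcher}
5. foot@(0, 0, 0) [-x clear] — {back_panel, foot, rail, runner, stretcher}

back_panel; stretcher; runner; rail; foot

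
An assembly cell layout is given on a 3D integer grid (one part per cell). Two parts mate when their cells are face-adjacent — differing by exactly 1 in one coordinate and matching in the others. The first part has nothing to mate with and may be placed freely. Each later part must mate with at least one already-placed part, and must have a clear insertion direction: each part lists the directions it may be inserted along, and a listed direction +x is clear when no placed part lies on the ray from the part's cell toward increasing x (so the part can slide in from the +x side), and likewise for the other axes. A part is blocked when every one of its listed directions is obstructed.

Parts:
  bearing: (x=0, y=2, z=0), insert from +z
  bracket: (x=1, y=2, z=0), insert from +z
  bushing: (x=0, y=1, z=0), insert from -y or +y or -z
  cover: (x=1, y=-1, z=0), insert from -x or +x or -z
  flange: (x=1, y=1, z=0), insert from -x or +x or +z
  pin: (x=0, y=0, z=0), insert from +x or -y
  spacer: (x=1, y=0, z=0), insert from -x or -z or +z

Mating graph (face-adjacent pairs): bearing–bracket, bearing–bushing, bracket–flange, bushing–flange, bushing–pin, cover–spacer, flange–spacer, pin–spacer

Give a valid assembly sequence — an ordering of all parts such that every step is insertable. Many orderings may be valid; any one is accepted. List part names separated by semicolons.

1. bearing@(0, 2, 0) [+z clear] — {bearing}
2. bushing@(0, 1, 0) [-y clear] — {bearing, bushing}
3. flange@(1, 1, 0) [+x clear] — {bearing, bushing, flange}
4. pin@(0, 0, 0) [+x clear] — {bearing, bushing, flange, pin}
5. spacer@(1, 0, 0) [-z clear] — {bearing, bushing, flange, pin, spacer}
6. cover@(1, -1, 0) [-x clear] — {bearing, bushing, cover, flange, pin, spacer}
7. bracket@(1, 2, 0) [+z clear] — {bearing, bracket, bushing, cover, flange, pin, spacer}

bearing; bushing; flange; pin; spacer; cover; bracket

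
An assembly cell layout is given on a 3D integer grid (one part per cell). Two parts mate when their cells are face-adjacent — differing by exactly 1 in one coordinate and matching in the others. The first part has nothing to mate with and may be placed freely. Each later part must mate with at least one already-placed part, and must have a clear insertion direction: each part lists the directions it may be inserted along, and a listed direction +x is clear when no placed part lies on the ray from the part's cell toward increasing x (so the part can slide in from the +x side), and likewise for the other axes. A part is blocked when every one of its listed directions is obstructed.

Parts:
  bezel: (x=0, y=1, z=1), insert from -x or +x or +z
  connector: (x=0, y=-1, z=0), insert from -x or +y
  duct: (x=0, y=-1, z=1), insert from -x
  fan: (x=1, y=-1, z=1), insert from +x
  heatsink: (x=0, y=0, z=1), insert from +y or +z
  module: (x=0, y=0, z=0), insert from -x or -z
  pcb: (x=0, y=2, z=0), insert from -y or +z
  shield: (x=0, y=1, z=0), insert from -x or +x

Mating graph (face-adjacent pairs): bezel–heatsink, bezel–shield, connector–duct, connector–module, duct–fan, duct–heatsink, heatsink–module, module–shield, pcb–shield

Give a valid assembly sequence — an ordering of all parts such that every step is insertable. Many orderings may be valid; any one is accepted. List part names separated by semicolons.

1. bezel@(0, 1, 1) [-x clear] — {bezel}
2. heatsink@(0, 0, 1) [+z clear] — {bezel, heatsink}
3. duct@(0, -1, 1) [-x clear] — {bezel, duct, heatsink}
4. fan@(1, -1, 1) [+x clear] — {bezel, duct, fan, heatsink}
5. module@(0, 0, 0) [-x clear] — {bezel, duct, fan, heatsink, module}
6. shield@(0, 1, 0) [-x clear] — {bezel, duct, fan, heatsink, module, shield}
7. pcb@(0, 2, 0) [+z clear] — {bezel, duct, fan, heatsink, module, pcb, shield}
8. connector@(0, -1, 0) [-x clear] — {bezel, connector, duct, fan, heatsink, module, pcb, shield}

bezel; heatsink; duct; fan; module; shield; pcb; connector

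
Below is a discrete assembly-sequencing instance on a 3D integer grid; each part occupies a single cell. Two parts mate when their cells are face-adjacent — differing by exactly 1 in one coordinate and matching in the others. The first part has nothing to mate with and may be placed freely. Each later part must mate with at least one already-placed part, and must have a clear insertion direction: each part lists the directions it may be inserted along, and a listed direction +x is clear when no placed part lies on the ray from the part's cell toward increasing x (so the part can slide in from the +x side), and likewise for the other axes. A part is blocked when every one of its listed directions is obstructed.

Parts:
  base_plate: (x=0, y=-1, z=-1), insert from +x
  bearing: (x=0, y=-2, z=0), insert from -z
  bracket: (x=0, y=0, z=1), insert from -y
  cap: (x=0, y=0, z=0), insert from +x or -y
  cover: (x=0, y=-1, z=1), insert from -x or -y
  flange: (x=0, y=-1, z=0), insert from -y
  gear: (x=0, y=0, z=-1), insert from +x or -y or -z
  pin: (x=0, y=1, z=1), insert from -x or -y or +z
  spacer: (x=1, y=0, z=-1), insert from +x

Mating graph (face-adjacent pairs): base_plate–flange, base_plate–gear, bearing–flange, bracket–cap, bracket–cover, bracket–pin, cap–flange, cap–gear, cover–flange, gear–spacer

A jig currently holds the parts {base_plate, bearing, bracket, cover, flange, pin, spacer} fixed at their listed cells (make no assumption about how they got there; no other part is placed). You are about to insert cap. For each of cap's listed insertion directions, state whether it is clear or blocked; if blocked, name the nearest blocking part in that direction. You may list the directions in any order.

+x: clear; -y: blocked by flange

+x: ray from cap(0, 0, 0) has no placed part ⇒ clear
-y: nearest on ray is flange@(0, -1, 0) ⇒ blocked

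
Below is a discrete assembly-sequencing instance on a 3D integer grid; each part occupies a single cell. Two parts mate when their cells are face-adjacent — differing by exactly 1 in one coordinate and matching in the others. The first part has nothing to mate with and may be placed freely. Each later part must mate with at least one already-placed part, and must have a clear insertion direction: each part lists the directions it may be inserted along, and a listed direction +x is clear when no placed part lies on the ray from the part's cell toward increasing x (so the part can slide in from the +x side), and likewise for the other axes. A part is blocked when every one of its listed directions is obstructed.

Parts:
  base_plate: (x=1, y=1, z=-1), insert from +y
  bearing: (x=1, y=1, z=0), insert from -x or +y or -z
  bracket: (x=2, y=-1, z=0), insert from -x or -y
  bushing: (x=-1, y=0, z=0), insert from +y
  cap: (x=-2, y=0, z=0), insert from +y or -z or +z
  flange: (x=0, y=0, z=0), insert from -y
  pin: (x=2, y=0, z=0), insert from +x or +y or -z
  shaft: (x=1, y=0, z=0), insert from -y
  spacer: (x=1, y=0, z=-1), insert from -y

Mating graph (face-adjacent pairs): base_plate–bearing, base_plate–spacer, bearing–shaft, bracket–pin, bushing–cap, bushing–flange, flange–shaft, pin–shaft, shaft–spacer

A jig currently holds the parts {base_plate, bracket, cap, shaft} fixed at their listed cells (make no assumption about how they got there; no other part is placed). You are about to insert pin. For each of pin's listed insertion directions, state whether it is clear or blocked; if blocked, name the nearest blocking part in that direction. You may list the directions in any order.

+x: clear; +y: clear; -z: clear

+x: ray from pin(2, 0, 0) has no placed part ⇒ clear
+y: ray from pin(2, 0, 0) has no placed part ⇒ clear
-z: ray from pin(2, 0, 0) has no placed part ⇒ clear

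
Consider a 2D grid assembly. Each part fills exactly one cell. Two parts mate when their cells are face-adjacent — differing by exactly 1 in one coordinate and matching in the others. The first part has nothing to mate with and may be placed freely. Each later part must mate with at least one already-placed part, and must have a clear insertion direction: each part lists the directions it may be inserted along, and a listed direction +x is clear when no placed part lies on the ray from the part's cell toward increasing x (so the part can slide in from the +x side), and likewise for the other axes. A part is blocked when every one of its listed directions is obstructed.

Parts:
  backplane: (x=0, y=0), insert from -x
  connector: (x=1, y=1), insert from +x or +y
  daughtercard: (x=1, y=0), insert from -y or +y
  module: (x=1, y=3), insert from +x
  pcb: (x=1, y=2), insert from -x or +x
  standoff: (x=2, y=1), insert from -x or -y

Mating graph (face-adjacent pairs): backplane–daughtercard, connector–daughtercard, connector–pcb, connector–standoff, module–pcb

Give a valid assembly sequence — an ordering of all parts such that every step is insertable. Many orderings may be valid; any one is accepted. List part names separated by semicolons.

1. daughtercard@(1, 0) [-y clear] — {daughtercard}
2. backplane@(0, 0) [-x clear] — {backplane, daughtercard}
3. connector@(1, 1) [+x clear] — {backplane, connector, daughtercard}
4. standoff@(2, 1) [-y clear] — {backplane, connector, daughtercard, standoff}
5. pcb@(1, 2) [-x clear] — {backplane, connector, daughtercard, pcb, standoff}
6. module@(1, 3) [+x clear] — {backplane, connector, daughtercard, module, pcb, standoff}

daughtercard; backplane; connector; standoff; pcb; module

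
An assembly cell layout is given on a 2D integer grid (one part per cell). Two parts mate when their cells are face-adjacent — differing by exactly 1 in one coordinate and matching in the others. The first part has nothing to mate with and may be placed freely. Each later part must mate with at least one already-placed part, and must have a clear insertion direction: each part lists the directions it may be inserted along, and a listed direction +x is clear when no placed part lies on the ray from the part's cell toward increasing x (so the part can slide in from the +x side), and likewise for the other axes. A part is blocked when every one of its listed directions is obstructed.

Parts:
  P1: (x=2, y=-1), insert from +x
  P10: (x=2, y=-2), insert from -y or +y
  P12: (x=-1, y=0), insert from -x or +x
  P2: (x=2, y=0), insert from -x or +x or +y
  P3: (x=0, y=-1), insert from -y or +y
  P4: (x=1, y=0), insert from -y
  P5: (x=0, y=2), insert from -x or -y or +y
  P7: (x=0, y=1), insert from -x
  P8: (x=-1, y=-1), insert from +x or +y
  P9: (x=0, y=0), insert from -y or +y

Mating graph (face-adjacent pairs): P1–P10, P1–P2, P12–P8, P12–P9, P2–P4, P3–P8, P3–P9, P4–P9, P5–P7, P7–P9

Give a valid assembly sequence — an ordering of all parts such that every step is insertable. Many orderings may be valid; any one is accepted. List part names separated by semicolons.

1. P5@(0, 2) [-x clear] — {P5}
2. P7@(0, 1) [-x clear] — {P5, P7}
3. P9@(0, 0) [-y clear] — {P5, P7, P9}
4. P3@(0, -1) [-y clear] — {P3, P5, P7, P9}
5. P8@(-1, -1) [+y clear] — {P3, P5, P7, P8, P9}
6. P4@(1, 0) [-y clear] — {P3, P4, P5, P7, P8, P9}
7. P12@(-1, 0) [-x clear] — {P12, P3, P4, P5, P7, P8, P9}
8. P2@(2, 0) [+x clear] — {P12, P2, P3, P4, P5, P7, P8, P9}
9. P1@(2, -1) [+x clear] — {P1, P12, P2, P3, P4, P5, P7, P8, P9}
10. P10@(2, -2) [-y clear] — {P1, P10, P12, P2, P3, P4, P5, P7, P8, P9}

P5; P7; P9; P3; P8; P4; P12; P2; P1; P10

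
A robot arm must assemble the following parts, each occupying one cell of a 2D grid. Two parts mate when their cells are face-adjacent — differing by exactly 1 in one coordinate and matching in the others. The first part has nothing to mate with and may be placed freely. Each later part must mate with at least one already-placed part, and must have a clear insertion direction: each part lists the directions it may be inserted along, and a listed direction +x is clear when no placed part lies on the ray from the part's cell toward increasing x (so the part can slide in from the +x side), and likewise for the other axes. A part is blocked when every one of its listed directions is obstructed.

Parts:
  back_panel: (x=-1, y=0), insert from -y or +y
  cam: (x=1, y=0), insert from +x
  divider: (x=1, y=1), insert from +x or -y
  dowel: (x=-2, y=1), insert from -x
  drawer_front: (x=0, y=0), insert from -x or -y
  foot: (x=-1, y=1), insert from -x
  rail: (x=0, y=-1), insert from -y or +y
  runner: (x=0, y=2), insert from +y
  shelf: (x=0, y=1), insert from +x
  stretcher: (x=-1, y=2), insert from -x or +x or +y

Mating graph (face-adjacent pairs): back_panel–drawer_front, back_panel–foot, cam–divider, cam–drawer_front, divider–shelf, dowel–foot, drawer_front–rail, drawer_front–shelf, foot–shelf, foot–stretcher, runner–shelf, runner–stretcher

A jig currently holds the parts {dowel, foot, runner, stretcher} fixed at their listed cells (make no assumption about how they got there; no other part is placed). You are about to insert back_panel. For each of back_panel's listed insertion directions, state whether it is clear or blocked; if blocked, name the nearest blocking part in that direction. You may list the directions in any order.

-y: ray from back_panel(-1, 0) has no placed part ⇒ clear
+y: nearest on ray is foot@(-1, 1) ⇒ blocked

+y: blocked by foot; -y: clear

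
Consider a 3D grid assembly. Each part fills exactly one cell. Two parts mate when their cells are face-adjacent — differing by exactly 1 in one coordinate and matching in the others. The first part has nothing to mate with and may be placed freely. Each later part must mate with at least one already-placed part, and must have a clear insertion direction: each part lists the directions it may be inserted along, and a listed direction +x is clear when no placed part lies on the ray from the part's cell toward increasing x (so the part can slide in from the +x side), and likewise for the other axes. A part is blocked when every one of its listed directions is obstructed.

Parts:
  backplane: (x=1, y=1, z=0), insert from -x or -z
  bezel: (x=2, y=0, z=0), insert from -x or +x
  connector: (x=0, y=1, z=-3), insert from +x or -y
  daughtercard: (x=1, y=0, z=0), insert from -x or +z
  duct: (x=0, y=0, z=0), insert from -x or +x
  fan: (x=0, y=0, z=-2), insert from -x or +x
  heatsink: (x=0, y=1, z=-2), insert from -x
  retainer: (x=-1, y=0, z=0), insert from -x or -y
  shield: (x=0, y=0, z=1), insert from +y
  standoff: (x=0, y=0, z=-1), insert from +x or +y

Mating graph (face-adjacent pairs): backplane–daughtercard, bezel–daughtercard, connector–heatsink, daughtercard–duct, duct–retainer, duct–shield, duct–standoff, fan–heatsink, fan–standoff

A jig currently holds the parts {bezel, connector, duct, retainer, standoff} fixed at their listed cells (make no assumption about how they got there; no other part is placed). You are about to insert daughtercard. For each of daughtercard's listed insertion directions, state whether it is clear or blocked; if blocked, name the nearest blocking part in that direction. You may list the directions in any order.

+z: clear; -x: blocked by duct

-x: nearest on ray is duct@(0, 0, 0) ⇒ blocked
+z: ray from daughtercard(1, 0, 0) has no placed part ⇒ clear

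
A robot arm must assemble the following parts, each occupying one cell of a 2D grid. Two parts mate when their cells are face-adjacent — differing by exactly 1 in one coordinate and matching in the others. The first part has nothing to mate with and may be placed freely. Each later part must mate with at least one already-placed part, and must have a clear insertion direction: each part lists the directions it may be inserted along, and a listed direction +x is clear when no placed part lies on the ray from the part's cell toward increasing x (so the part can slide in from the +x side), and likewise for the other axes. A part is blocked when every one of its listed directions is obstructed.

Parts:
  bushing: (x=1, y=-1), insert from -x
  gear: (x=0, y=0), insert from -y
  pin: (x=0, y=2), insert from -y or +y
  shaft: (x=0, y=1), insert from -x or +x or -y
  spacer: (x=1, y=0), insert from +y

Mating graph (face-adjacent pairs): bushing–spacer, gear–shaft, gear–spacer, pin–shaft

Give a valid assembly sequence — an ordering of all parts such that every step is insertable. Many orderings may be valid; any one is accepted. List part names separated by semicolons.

1. spacer@(1, 0) [+y clear] — {spacer}
2. bushing@(1, -1) [-x clear] — {bushing, spacer}
3. gear@(0, 0) [-y clear] — {bushing, gear, spacer}
4. shaft@(0, 1) [-x clear] — {bushing, gear, shaft, spacer}
5. pin@(0, 2) [+y clear] — {bushing, gear, pin, shaft, spacer}

spacer; bushing; gear; shaft; pin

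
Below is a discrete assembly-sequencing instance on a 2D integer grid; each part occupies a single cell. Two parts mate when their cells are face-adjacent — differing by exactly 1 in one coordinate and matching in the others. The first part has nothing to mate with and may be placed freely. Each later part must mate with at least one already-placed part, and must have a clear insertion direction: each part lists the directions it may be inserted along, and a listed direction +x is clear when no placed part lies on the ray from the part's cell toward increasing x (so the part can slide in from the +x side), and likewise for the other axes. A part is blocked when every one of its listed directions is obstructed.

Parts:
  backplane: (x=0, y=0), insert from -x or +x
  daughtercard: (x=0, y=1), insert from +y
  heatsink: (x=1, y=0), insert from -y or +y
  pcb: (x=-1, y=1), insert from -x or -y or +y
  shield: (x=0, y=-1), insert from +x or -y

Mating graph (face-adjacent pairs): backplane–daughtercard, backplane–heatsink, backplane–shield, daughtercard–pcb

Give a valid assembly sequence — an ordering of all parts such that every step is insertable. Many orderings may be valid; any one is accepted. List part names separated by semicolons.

backplane; daughtercard; shield; heatsink; pcb

1. backplane@(0, 0) [-x clear] — {backplane}
2. daughtercard@(0, 1) [+y clear] — {backplane, daughtercard}
3. shield@(0, -1) [+x clear] — {backplane, daughtercard, shield}
4. heatsink@(1, 0) [-y clear] — {backplane, daughtercard, heatsink, shield}
5. pcb@(-1, 1) [-x clear] — {backplane, daughtercard, heatsink, pcb, shield}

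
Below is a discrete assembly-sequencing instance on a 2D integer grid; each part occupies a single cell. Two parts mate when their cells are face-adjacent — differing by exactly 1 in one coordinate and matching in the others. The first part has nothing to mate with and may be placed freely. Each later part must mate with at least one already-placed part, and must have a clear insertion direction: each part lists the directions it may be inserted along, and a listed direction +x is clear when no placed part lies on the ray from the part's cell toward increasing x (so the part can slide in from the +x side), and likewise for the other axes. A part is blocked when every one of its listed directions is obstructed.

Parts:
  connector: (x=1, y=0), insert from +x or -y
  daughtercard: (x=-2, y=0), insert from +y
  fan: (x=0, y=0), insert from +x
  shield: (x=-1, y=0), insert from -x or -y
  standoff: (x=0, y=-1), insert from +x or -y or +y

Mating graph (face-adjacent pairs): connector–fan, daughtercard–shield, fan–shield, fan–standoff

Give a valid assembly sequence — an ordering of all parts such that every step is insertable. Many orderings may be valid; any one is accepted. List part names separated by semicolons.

standoff; fan; connector; shield; daughtercard

1. standoff@(0, -1) [+x clear] — {standoff}
2. fan@(0, 0) [+x clear] — {fan, standoff}
3. connector@(1, 0) [+x clear] — {connector, fan, standoff}
4. shield@(-1, 0) [-x clear] — {connector, fan, shield, standoff}
5. daughtercard@(-2, 0) [+y clear] — {connector, daughtercard, fan, shield, standoff}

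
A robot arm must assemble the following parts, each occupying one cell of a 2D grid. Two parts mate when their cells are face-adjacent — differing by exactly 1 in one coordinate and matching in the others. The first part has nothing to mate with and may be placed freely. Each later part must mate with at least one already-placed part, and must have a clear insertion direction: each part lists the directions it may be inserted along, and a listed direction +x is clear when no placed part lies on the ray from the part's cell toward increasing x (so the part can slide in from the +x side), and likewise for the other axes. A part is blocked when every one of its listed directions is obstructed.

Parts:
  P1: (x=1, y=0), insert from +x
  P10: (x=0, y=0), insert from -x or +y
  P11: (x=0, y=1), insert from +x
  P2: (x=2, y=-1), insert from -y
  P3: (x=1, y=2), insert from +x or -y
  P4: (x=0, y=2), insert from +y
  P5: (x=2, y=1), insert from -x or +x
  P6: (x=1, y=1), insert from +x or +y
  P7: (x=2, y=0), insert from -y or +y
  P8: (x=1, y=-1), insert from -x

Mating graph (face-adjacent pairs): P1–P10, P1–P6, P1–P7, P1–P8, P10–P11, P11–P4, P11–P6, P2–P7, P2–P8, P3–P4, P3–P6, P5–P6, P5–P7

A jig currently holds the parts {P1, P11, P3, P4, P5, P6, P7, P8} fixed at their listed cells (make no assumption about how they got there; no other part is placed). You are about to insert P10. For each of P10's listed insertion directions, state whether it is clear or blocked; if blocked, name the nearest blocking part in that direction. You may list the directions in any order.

-x: ray from P10(0, 0) has no placed part ⇒ clear
+y: nearest on ray is P11@(0, 1) ⇒ blocked

+y: blocked by P11; -x: clear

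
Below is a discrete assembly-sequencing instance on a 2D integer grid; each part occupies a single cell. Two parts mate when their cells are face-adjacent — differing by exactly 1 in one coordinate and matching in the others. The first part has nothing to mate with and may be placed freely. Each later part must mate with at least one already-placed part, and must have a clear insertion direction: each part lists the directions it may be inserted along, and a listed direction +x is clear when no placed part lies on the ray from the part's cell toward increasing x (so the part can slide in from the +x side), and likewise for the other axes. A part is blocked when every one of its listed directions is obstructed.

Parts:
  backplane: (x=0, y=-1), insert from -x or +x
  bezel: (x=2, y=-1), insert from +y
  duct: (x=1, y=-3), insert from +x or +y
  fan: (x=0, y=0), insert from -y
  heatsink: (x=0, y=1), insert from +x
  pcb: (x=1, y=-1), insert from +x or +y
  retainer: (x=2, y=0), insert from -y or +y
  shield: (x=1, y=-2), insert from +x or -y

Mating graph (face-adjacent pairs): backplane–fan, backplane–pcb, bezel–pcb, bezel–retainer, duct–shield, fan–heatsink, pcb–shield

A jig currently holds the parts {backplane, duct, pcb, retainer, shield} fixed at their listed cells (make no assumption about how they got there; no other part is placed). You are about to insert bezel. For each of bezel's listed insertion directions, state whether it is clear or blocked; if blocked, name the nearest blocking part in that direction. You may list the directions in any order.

+y: nearest on ray is retainer@(2, 0) ⇒ blocked

+y: blocked by retainer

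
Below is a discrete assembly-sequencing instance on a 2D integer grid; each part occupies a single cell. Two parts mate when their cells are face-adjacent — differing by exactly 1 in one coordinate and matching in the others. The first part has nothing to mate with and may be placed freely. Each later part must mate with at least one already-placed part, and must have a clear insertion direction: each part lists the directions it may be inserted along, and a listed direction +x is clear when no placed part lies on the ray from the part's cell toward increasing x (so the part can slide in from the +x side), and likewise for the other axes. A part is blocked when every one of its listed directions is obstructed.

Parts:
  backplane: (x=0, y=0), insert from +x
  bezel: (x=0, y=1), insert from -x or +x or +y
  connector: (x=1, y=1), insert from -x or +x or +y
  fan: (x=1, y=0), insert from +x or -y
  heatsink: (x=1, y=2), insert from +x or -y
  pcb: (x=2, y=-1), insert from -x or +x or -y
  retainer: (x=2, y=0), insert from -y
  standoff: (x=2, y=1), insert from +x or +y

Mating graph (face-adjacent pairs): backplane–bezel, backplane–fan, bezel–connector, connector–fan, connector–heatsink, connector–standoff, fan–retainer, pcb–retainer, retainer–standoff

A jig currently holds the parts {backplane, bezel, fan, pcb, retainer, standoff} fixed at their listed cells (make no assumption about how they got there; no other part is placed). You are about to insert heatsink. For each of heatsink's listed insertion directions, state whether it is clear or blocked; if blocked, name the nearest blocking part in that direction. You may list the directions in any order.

+x: clear; -y: blocked by fan

+x: ray from heatsink(1, 2) has no placed part ⇒ clear
-y: nearest on ray is fan@(1, 0) ⇒ blocked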